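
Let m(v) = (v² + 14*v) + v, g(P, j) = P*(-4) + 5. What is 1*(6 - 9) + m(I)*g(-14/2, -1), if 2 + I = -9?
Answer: -1455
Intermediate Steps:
I = -11 (I = -2 - 9 = -11)
g(P, j) = 5 - 4*P (g(P, j) = -4*P + 5 = 5 - 4*P)
m(v) = v² + 15*v
1*(6 - 9) + m(I)*g(-14/2, -1) = 1*(6 - 9) + (-11*(15 - 11))*(5 - (-56)/2) = 1*(-3) + (-11*4)*(5 - (-56)/2) = -3 - 44*(5 - 4*(-7)) = -3 - 44*(5 + 28) = -3 - 44*33 = -3 - 1452 = -1455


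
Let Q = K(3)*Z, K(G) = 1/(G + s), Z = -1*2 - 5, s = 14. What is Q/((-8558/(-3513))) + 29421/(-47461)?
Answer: -5447457057/6904911046 ≈ -0.78893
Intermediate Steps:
Z = -7 (Z = -2 - 5 = -7)
K(G) = 1/(14 + G) (K(G) = 1/(G + 14) = 1/(14 + G))
Q = -7/17 (Q = -7/(14 + 3) = -7/17 ≈ -0.41176)
Q/((-8558/(-3513))) + 29421/(-47461) = -7/(17*((-8558/(-3513)))) + 29421/(-47461) = -7/(17*((-8558*(-1/3513)))) + 29421*(-1/47461) = -7/(17*8558/3513) - 29421/47461 = -7/17*3513/8558 - 29421/47461 = -24591/145486 - 29421/47461 = -5447457057/6904911046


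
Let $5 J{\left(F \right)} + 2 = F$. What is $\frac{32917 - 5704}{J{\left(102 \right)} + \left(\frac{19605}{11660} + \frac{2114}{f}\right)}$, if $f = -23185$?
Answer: $\frac{490445566820}{389108979} \approx 1260.4$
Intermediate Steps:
$J{\left(F \right)} = - \frac{2}{5} + \frac{F}{5}$
$\frac{32917 - 5704}{J{\left(102 \right)} + \left(\frac{19605}{11660} + \frac{2114}{f}\right)} = \frac{32917 - 5704}{\left(- \frac{2}{5} + \frac{1}{5} \cdot 102\right) + \left(\frac{19605}{11660} + \frac{2114}{-23185}\right)} = \frac{27213}{\left(- \frac{2}{5} + \frac{102}{5}\right) + \left(19605 \cdot \frac{1}{11660} + 2114 \left(- \frac{1}{23185}\right)\right)} = \frac{27213}{20 + \left(\frac{3921}{2332} - \frac{2114}{23185}\right)} = \frac{27213}{20 + \frac{85978537}{54067420}} = \frac{27213}{\frac{1167326937}{54067420}} = 27213 \cdot \frac{54067420}{1167326937} = \frac{490445566820}{389108979}$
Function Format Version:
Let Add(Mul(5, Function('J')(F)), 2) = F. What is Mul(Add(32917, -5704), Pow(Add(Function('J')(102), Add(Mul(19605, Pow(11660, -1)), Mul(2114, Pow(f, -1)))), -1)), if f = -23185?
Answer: Rational(490445566820, 389108979) ≈ 1260.4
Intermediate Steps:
Function('J')(F) = Add(Rational(-2, 5), Mul(Rational(1, 5), F))
Mul(Add(32917, -5704), Pow(Add(Function('J')(102), Add(Mul(19605, Pow(11660, -1)), Mul(2114, Pow(f, -1)))), -1)) = Mul(Add(32917, -5704), Pow(Add(Add(Rational(-2, 5), Mul(Rational(1, 5), 102)), Add(Mul(19605, Pow(11660, -1)), Mul(2114, Pow(-23185, -1)))), -1)) = Mul(27213, Pow(Add(Add(Rational(-2, 5), Rational(102, 5)), Add(Mul(19605, Rational(1, 11660)), Mul(2114, Rational(-1, 23185)))), -1)) = Mul(27213, Pow(Add(20, Add(Rational(3921, 2332), Rational(-2114, 23185))), -1)) = Mul(27213, Pow(Add(20, Rational(85978537, 54067420)), -1)) = Mul(27213, Pow(Rational(1167326937, 54067420), -1)) = Mul(27213, Rational(54067420, 1167326937)) = Rational(490445566820, 389108979)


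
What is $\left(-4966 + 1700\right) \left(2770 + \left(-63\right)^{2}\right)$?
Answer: $-22009574$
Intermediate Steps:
$\left(-4966 + 1700\right) \left(2770 + \left(-63\right)^{2}\right) = - 3266 \left(2770 + 3969\right) = \left(-3266\right) 6739 = -22009574$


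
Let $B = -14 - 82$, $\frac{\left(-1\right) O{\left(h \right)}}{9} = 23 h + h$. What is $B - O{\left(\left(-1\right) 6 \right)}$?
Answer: $-1392$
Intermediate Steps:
$O{\left(h \right)} = - 216 h$ ($O{\left(h \right)} = - 9 \left(23 h + h\right) = - 9 \cdot 24 h = - 216 h$)
$B = -96$
$B - O{\left(\left(-1\right) 6 \right)} = -96 - - 216 \left(\left(-1\right) 6\right) = -96 - \left(-216\right) \left(-6\right) = -96 - 1296 = -1392$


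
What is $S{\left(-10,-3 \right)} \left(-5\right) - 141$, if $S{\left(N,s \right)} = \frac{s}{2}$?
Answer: $- \frac{267}{2} \approx -133.5$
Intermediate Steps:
$S{\left(N,s \right)} = \frac{s}{2}$ ($S{\left(N,s \right)} = s \frac{1}{2} = \frac{s}{2}$)
$S{\left(-10,-3 \right)} \left(-5\right) - 141 = \frac{1}{2} \left(-3\right) \left(-5\right) - 141 = \left(- \frac{3}{2}\right) \left(-5\right) - 141 = \frac{15}{2} - 141 = - \frac{267}{2}$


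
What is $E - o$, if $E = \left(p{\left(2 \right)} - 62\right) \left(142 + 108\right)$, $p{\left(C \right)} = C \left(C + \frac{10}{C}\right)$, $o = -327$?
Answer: $-11673$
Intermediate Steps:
$E = -12000$ ($E = \left(\left(10 + 2^{2}\right) - 62\right) \left(142 + 108\right) = \left(\left(10 + 4\right) - 62\right) 250 = \left(14 - 62\right) 250 = \left(-48\right) 250 = -12000$)
$E - o = -12000 - -327 = -12000 + 327 = -11673$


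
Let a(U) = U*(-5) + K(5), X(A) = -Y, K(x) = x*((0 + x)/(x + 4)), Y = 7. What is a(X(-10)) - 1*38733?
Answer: -348257/9 ≈ -38695.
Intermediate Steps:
K(x) = x²/(4 + x) (K(x) = x*(x/(4 + x)) = x²/(4 + x))
X(A) = -7 (X(A) = -1*7 = -7)
a(U) = 25/9 - 5*U (a(U) = U*(-5) + 5²/(4 + 5) = -5*U + 25/9 = 25/9 - 5*U)
a(X(-10)) - 1*38733 = (25/9 - 5*(-7)) - 1*38733 = (25/9 + 35) - 38733 = 340/9 - 38733 = -348257/9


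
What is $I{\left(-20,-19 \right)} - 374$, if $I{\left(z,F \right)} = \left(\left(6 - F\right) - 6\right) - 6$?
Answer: $-361$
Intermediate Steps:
$I{\left(z,F \right)} = -6 - F$ ($I{\left(z,F \right)} = - F - 6 = -6 - F$)
$I{\left(-20,-19 \right)} - 374 = \left(-6 - -19\right) - 374 = \left(-6 + 19\right) - 374 = 13 - 374 = -361$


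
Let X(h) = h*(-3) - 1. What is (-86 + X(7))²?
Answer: 11664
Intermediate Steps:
X(h) = -1 - 3*h (X(h) = -3*h - 1 = -1 - 3*h)
(-86 + X(7))² = (-86 + (-1 - 3*7))² = (-86 + (-1 - 21))² = (-86 - 22)² = (-108)² = 11664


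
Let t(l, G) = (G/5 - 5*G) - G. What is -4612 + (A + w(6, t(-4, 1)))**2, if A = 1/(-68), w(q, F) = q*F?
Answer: -393032631/115600 ≈ -3399.9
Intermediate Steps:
t(l, G) = -29*G/5 (t(l, G) = (G*(1/5) - 5*G) - G = (G/5 - 5*G) - G = -24*G/5 - G = -29*G/5)
w(q, F) = F*q
A = -1/68 ≈ -0.014706
-4612 + (A + w(6, t(-4, 1)))**2 = -4612 + (-1/68 - 29/5*1*6)**2 = -4612 + (-1/68 - 29/5*6)**2 = -4612 + (-1/68 - 174/5)**2 = -4612 + (-11837/340)**2 = -4612 + 140114569/115600 = -393032631/115600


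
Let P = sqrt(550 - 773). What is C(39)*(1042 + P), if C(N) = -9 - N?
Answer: -50016 - 48*I*sqrt(223) ≈ -50016.0 - 716.79*I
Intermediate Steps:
P = I*sqrt(223) (P = sqrt(-223) = I*sqrt(223) ≈ 14.933*I)
C(39)*(1042 + P) = (-9 - 1*39)*(1042 + I*sqrt(223)) = (-9 - 39)*(1042 + I*sqrt(223)) = -48*(1042 + I*sqrt(223)) = -50016 - 48*I*sqrt(223)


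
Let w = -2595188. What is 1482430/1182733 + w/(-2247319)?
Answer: 6400907593974/2657978342827 ≈ 2.4082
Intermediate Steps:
1482430/1182733 + w/(-2247319) = 1482430/1182733 - 2595188/(-2247319) = 1482430*(1/1182733) - 2595188*(-1/2247319) = 1482430/1182733 + 2595188/2247319 = 6400907593974/2657978342827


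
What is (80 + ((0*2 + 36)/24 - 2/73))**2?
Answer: 141491025/21316 ≈ 6637.8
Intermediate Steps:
(80 + ((0*2 + 36)/24 - 2/73))**2 = (80 + ((0 + 36)*(1/24) - 2*1/73))**2 = (80 + (36*(1/24) - 2/73))**2 = (80 + (3/2 - 2/73))**2 = (80 + 215/146)**2 = (11895/146)**2 = 141491025/21316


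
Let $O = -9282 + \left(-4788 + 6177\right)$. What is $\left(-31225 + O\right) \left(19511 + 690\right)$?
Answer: $-790222718$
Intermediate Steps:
$O = -7893$ ($O = -9282 + 1389 = -7893$)
$\left(-31225 + O\right) \left(19511 + 690\right) = \left(-31225 - 7893\right) \left(19511 + 690\right) = \left(-39118\right) 20201 = -790222718$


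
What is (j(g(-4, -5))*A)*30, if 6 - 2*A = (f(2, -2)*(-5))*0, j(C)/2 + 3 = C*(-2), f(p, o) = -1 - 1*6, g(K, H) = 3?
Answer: -1620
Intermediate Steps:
f(p, o) = -7 (f(p, o) = -1 - 6 = -7)
j(C) = -6 - 4*C (j(C) = -6 + 2*(C*(-2)) = -6 + 2*(-2*C) = -6 - 4*C)
A = 3 (A = 3 - (-7*(-5))*0/2 = 3 - 35*0/2 = 3 - ½*0 = 3 + 0 = 3)
(j(g(-4, -5))*A)*30 = ((-6 - 4*3)*3)*30 = ((-6 - 12)*3)*30 = -18*3*30 = -54*30 = -1620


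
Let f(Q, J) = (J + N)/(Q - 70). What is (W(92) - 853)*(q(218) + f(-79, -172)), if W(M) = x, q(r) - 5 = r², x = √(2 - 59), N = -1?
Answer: -6040940882/149 + 7081994*I*√57/149 ≈ -4.0543e+7 + 3.5885e+5*I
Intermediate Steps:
f(Q, J) = (-1 + J)/(-70 + Q) (f(Q, J) = (J - 1)/(Q - 70) = (-1 + J)/(-70 + Q))
x = I*√57 (x = √(-57) = I*√57 ≈ 7.5498*I)
q(r) = 5 + r²
W(M) = I*√57
(W(92) - 853)*(q(218) + f(-79, -172)) = (I*√57 - 853)*((5 + 218²) + (-1 - 172)/(-70 - 79)) = (-853 + I*√57)*((5 + 47524) - 173/(-149)) = (-853 + I*√57)*(47529 - 1/149*(-173)) = (-853 + I*√57)*(47529 + 173/149) = (-853 + I*√57)*(7081994/149) = -6040940882/149 + 7081994*I*√57/149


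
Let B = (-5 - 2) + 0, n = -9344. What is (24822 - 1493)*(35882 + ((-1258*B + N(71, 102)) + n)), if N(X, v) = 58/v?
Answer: 42052225517/51 ≈ 8.2455e+8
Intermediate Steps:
B = -7 (B = -7 + 0 = -7)
(24822 - 1493)*(35882 + ((-1258*B + N(71, 102)) + n)) = (24822 - 1493)*(35882 + ((-1258*(-7) + 58/102) - 9344)) = 23329*(35882 + ((8806 + 58*(1/102)) - 9344)) = 23329*(35882 + ((8806 + 29/51) - 9344)) = 23329*(35882 + (449135/51 - 9344)) = 23329*(35882 - 27409/51) = 23329*(1802573/51) = 42052225517/51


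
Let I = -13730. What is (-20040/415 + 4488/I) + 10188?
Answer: 5777370288/569795 ≈ 10139.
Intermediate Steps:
(-20040/415 + 4488/I) + 10188 = (-20040/415 + 4488/(-13730)) + 10188 = (-20040*1/415 + 4488*(-1/13730)) + 10188 = (-4008/83 - 2244/6865) + 10188 = -27701172/569795 + 10188 = 5777370288/569795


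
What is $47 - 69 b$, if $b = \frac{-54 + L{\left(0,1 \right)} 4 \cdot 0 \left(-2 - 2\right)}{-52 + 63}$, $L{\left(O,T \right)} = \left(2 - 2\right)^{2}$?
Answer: $\frac{4243}{11} \approx 385.73$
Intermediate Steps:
$L{\left(O,T \right)} = 0$ ($L{\left(O,T \right)} = \left(2 - 2\right)^{2} = 0^{2} = 0$)
$b = - \frac{54}{11}$ ($b = \frac{-54 + 0 \cdot 4 \cdot 0 \left(-2 - 2\right)}{-52 + 63} = \frac{-54 + 0 \cdot 0 \left(-4\right)}{11} = \left(-54 + 0 \left(-4\right)\right) \frac{1}{11} = \left(-54 + 0\right) \frac{1}{11} = \left(-54\right) \frac{1}{11} = - \frac{54}{11} \approx -4.9091$)
$47 - 69 b = 47 - - \frac{3726}{11} = 47 + \frac{3726}{11} = \frac{4243}{11}$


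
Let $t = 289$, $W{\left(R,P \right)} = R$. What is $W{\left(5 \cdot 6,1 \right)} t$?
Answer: $8670$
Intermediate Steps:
$W{\left(5 \cdot 6,1 \right)} t = 5 \cdot 6 \cdot 289 = 30 \cdot 289 = 8670$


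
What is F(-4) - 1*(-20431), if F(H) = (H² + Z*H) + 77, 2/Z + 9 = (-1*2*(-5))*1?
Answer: 20516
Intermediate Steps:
Z = 2 (Z = 2/(-9 + (-1*2*(-5))*1) = 2/(-9 - 2*(-5)*1) = 2/(-9 + 10*1) = 2/(-9 + 10) = 2/1 = 2*1 = 2)
F(H) = 77 + H² + 2*H (F(H) = (H² + 2*H) + 77 = 77 + H² + 2*H)
F(-4) - 1*(-20431) = (77 + (-4)² + 2*(-4)) - 1*(-20431) = (77 + 16 - 8) + 20431 = 85 + 20431 = 20516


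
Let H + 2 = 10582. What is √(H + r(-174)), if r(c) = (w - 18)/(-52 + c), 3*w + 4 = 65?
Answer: √4863451974/678 ≈ 102.86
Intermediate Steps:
H = 10580 (H = -2 + 10582 = 10580)
w = 61/3 (w = -4/3 + (⅓)*65 = -4/3 + 65/3 = 61/3 ≈ 20.333)
r(c) = 7/(3*(-52 + c)) (r(c) = (61/3 - 18)/(-52 + c) = 7/(3*(-52 + c)))
√(H + r(-174)) = √(10580 + 7/(3*(-52 - 174))) = √(10580 + (7/3)/(-226)) = √(10580 + (7/3)*(-1/226)) = √(10580 - 7/678) = √(7173233/678) = √4863451974/678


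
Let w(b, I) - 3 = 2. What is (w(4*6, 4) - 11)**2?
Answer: 36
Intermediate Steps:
w(b, I) = 5 (w(b, I) = 3 + 2 = 5)
(w(4*6, 4) - 11)**2 = (5 - 11)**2 = (-6)**2 = 36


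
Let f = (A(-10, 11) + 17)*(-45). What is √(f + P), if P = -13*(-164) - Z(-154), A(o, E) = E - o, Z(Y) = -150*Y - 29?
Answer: I*√22649 ≈ 150.5*I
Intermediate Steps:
Z(Y) = -29 - 150*Y
P = -20939 (P = -13*(-164) - (-29 - 150*(-154)) = 2132 - (-29 + 23100) = 2132 - 1*23071 = 2132 - 23071 = -20939)
f = -1710 (f = ((11 - 1*(-10)) + 17)*(-45) = ((11 + 10) + 17)*(-45) = (21 + 17)*(-45) = 38*(-45) = -1710)
√(f + P) = √(-1710 - 20939) = √(-22649) = I*√22649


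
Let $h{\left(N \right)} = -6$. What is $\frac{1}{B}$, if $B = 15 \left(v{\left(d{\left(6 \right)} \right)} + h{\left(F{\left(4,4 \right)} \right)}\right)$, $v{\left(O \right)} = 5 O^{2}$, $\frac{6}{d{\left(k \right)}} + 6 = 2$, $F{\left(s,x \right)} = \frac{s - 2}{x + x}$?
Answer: $\frac{4}{315} \approx 0.012698$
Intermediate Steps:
$F{\left(s,x \right)} = \frac{-2 + s}{2 x}$
$d{\left(k \right)} = - \frac{3}{2}$ ($d{\left(k \right)} = \frac{6}{-6 + 2} = \frac{6}{-4} = 6 \left(- \frac{1}{4}\right) = - \frac{3}{2}$)
$B = \frac{315}{4}$ ($B = 15 \left(5 \left(- \frac{3}{2}\right)^{2} - 6\right) = 15 \left(5 \cdot \frac{9}{4} - 6\right) = 15 \left(\frac{45}{4} - 6\right) = 15 \cdot \frac{21}{4} = \frac{315}{4} \approx 78.75$)
$\frac{1}{B} = \frac{1}{\frac{315}{4}} = \frac{4}{315}$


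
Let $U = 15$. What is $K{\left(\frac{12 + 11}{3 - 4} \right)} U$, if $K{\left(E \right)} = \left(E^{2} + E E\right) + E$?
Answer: $15525$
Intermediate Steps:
$K{\left(E \right)} = E + 2 E^{2}$ ($K{\left(E \right)} = \left(E^{2} + E^{2}\right) + E = 2 E^{2} + E = E + 2 E^{2}$)
$K{\left(\frac{12 + 11}{3 - 4} \right)} U = \frac{12 + 11}{3 - 4} \left(1 + 2 \frac{12 + 11}{3 - 4}\right) 15 = \frac{23}{-1} \left(1 + 2 \frac{23}{-1}\right) 15 = 23 \left(-1\right) \left(1 + 2 \cdot 23 \left(-1\right)\right) 15 = - 23 \left(1 + 2 \left(-23\right)\right) 15 = - 23 \left(1 - 46\right) 15 = \left(-23\right) \left(-45\right) 15 = 1035 \cdot 15 = 15525$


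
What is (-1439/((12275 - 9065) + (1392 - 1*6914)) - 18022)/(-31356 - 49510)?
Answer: 41665425/186962192 ≈ 0.22285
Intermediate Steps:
(-1439/((12275 - 9065) + (1392 - 1*6914)) - 18022)/(-31356 - 49510) = (-1439/(3210 + (1392 - 6914)) - 18022)/(-80866) = (-1439/(3210 - 5522) - 18022)*(-1/80866) = (-1439/(-2312) - 18022)*(-1/80866) = (-1439*(-1/2312) - 18022)*(-1/80866) = (1439/2312 - 18022)*(-1/80866) = -41665425/2312*(-1/80866) = 41665425/186962192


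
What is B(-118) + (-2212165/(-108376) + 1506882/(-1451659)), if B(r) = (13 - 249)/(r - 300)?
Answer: 3136824026871/157324995784 ≈ 19.939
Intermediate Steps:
B(r) = -236/(-300 + r)
B(-118) + (-2212165/(-108376) + 1506882/(-1451659)) = -236/(-300 - 118) + (-2212165/(-108376) + 1506882/(-1451659)) = -236/(-418) + (-2212165*(-1/108376) + 1506882*(-1/1451659)) = -236*(-1/418) + (2212165/108376 - 1506882/1451659) = 118/209 + 3047999388103/157324995784 = 3136824026871/157324995784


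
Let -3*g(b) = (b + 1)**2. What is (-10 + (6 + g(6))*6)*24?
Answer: -1728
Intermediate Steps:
g(b) = -(1 + b)**2/3 (g(b) = -(b + 1)**2/3 = -(1 + b)**2/3)
(-10 + (6 + g(6))*6)*24 = (-10 + (6 - (1 + 6)**2/3)*6)*24 = (-10 + (6 - 1/3*7**2)*6)*24 = (-10 + (6 - 1/3*49)*6)*24 = (-10 + (6 - 49/3)*6)*24 = (-10 - 31/3*6)*24 = (-10 - 62)*24 = -72*24 = -1728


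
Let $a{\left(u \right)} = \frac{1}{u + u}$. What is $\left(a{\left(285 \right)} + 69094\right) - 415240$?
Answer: $- \frac{197303219}{570} \approx -3.4615 \cdot 10^{5}$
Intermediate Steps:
$a{\left(u \right)} = \frac{1}{2 u}$
$\left(a{\left(285 \right)} + 69094\right) - 415240 = \left(\frac{1}{2 \cdot 285} + 69094\right) - 415240 = \left(\frac{1}{2} \cdot \frac{1}{285} + 69094\right) - 415240 = \left(\frac{1}{570} + 69094\right) - 415240 = \frac{39383581}{570} - 415240 = - \frac{197303219}{570}$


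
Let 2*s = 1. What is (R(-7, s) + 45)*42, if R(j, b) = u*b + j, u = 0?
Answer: 1596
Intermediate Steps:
s = ½ (s = (½)*1 = ½ ≈ 0.50000)
R(j, b) = j (R(j, b) = 0*b + j = 0 + j = j)
(R(-7, s) + 45)*42 = (-7 + 45)*42 = 38*42 = 1596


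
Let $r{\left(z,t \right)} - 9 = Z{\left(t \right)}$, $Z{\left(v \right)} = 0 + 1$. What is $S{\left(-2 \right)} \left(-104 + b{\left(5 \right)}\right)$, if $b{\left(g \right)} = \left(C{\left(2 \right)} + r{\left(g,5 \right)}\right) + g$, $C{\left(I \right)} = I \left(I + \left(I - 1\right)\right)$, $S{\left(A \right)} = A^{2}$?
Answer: $-332$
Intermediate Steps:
$Z{\left(v \right)} = 1$
$r{\left(z,t \right)} = 10$ ($r{\left(z,t \right)} = 9 + 1 = 10$)
$C{\left(I \right)} = I \left(-1 + 2 I\right)$ ($C{\left(I \right)} = I \left(I + \left(-1 + I\right)\right) = I \left(-1 + 2 I\right)$)
$b{\left(g \right)} = 16 + g$ ($b{\left(g \right)} = \left(2 \left(-1 + 2 \cdot 2\right) + 10\right) + g = \left(2 \left(-1 + 4\right) + 10\right) + g = \left(2 \cdot 3 + 10\right) + g = \left(6 + 10\right) + g = 16 + g$)
$S{\left(-2 \right)} \left(-104 + b{\left(5 \right)}\right) = \left(-2\right)^{2} \left(-104 + \left(16 + 5\right)\right) = 4 \left(-104 + 21\right) = 4 \left(-83\right) = -332$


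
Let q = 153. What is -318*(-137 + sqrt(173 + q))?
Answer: 43566 - 318*sqrt(326) ≈ 37824.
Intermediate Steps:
-318*(-137 + sqrt(173 + q)) = -318*(-137 + sqrt(173 + 153)) = -318*(-137 + sqrt(326)) = 43566 - 318*sqrt(326)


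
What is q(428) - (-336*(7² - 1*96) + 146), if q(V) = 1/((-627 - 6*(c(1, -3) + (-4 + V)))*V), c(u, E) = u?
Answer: -21671791129/1359756 ≈ -15938.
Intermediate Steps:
q(V) = 1/(V*(-609 - 6*V)) (q(V) = 1/((-627 - 6*(1 + (-4 + V)))*V) = 1/((-627 - 6*(-3 + V))*V) = 1/((-627 + (18 - 6*V))*V) = 1/((-609 - 6*V)*V) = 1/(V*(-609 - 6*V)))
q(428) - (-336*(7² - 1*96) + 146) = -⅓/(428*(203 + 2*428)) - (-336*(7² - 1*96) + 146) = -⅓*1/428/(203 + 856) - (-336*(49 - 96) + 146) = -⅓*1/428/1059 - (-336*(-47) + 146) = -⅓*1/428*1/1059 - (15792 + 146) = -1/1359756 - 1*15938 = -1/1359756 - 15938 = -21671791129/1359756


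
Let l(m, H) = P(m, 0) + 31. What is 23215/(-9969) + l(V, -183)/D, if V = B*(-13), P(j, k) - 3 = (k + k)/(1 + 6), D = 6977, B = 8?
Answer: -161632109/69553713 ≈ -2.3238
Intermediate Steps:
P(j, k) = 3 + 2*k/7 (P(j, k) = 3 + (k + k)/(1 + 6) = 3 + (2*k)/7 = 3 + (2*k)*(⅐) = 3 + 2*k/7)
V = -104 (V = 8*(-13) = -104)
l(m, H) = 34 (l(m, H) = (3 + (2/7)*0) + 31 = (3 + 0) + 31 = 3 + 31 = 34)
23215/(-9969) + l(V, -183)/D = 23215/(-9969) + 34/6977 = 23215*(-1/9969) + 34*(1/6977) = -23215/9969 + 34/6977 = -161632109/69553713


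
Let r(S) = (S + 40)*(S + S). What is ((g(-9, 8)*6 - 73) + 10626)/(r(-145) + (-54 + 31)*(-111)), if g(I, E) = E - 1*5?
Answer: 10571/33003 ≈ 0.32030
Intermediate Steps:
g(I, E) = -5 + E (g(I, E) = E - 5 = -5 + E)
r(S) = 2*S*(40 + S) (r(S) = (40 + S)*(2*S) = 2*S*(40 + S))
((g(-9, 8)*6 - 73) + 10626)/(r(-145) + (-54 + 31)*(-111)) = (((-5 + 8)*6 - 73) + 10626)/(2*(-145)*(40 - 145) + (-54 + 31)*(-111)) = ((3*6 - 73) + 10626)/(2*(-145)*(-105) - 23*(-111)) = ((18 - 73) + 10626)/(30450 + 2553) = (-55 + 10626)/33003 = 10571*(1/33003) = 10571/33003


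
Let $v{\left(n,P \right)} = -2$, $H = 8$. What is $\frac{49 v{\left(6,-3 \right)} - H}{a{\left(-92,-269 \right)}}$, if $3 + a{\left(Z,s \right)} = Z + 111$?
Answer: $- \frac{53}{8} \approx -6.625$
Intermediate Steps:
$a{\left(Z,s \right)} = 108 + Z$ ($a{\left(Z,s \right)} = -3 + \left(Z + 111\right) = -3 + \left(111 + Z\right) = 108 + Z$)
$\frac{49 v{\left(6,-3 \right)} - H}{a{\left(-92,-269 \right)}} = \frac{49 \left(-2\right) - 8}{108 - 92} = \frac{-98 - 8}{16} = \left(-106\right) \frac{1}{16} = - \frac{53}{8}$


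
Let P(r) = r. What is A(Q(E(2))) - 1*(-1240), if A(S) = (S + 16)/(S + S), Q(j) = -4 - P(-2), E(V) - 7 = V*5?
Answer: 2473/2 ≈ 1236.5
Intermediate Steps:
E(V) = 7 + 5*V (E(V) = 7 + V*5 = 7 + 5*V)
Q(j) = -2 (Q(j) = -4 - 1*(-2) = -4 + 2 = -2)
A(S) = (16 + S)/(2*S) (A(S) = (16 + S)/((2*S)) = (16 + S)*(1/(2*S)) = (16 + S)/(2*S))
A(Q(E(2))) - 1*(-1240) = (1/2)*(16 - 2)/(-2) - 1*(-1240) = (1/2)*(-1/2)*14 + 1240 = -7/2 + 1240 = 2473/2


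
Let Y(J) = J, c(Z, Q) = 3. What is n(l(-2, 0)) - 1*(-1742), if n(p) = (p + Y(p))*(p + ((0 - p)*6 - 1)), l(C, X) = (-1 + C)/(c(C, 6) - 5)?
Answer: 3433/2 ≈ 1716.5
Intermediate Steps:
l(C, X) = ½ - C/2 (l(C, X) = (-1 + C)/(3 - 5) = (-1 + C)/(-2) = (-1 + C)*(-½) = ½ - C/2)
n(p) = 2*p*(-1 - 5*p) (n(p) = (p + p)*(p + ((0 - p)*6 - 1)) = (2*p)*(p + (-p*6 - 1)) = (2*p)*(p + (-6*p - 1)) = (2*p)*(p + (-1 - 6*p)) = (2*p)*(-1 - 5*p) = 2*p*(-1 - 5*p))
n(l(-2, 0)) - 1*(-1742) = 2*(½ - ½*(-2))*(-1 - 5*(½ - ½*(-2))) - 1*(-1742) = 2*(½ + 1)*(-1 - 5*(½ + 1)) + 1742 = 2*(3/2)*(-1 - 5*3/2) + 1742 = 2*(3/2)*(-1 - 15/2) + 1742 = 2*(3/2)*(-17/2) + 1742 = -51/2 + 1742 = 3433/2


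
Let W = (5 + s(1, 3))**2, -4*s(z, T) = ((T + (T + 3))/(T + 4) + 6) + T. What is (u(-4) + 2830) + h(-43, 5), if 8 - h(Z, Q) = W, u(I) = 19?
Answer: 139704/49 ≈ 2851.1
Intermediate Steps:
s(z, T) = -3/2 - T/4 - (3 + 2*T)/(4*(4 + T)) (s(z, T) = -(((T + (T + 3))/(T + 4) + 6) + T)/4 = -(((T + (3 + T))/(4 + T) + 6) + T)/4 = -(((3 + 2*T)/(4 + T) + 6) + T)/4 = -((6 + (3 + 2*T)/(4 + T)) + T)/4 = -(6 + T + (3 + 2*T)/(4 + T))/4 = -3/2 - T/4 - (3 + 2*T)/(4*(4 + T)))
W = 289/49 (W = (5 + (-27 - 1*3**2 - 12*3)/(4*(4 + 3)))**2 = (5 + (1/4)*(-27 - 1*9 - 36)/7)**2 = (5 + (1/4)*(1/7)*(-27 - 9 - 36))**2 = (5 + (1/4)*(1/7)*(-72))**2 = (5 - 18/7)**2 = (17/7)**2 = 289/49 ≈ 5.8980)
h(Z, Q) = 103/49 (h(Z, Q) = 8 - 1*289/49 = 8 - 289/49 = 103/49)
(u(-4) + 2830) + h(-43, 5) = (19 + 2830) + 103/49 = 2849 + 103/49 = 139704/49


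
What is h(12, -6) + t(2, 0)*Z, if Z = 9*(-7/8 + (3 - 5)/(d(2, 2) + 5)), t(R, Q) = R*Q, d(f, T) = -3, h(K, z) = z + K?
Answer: 6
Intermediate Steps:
h(K, z) = K + z
t(R, Q) = Q*R
Z = -135/8 (Z = 9*(-7/8 + (3 - 5)/(-3 + 5)) = 9*(-7*⅛ - 2/2) = 9*(-7/8 - 2*½) = 9*(-7/8 - 1) = 9*(-15/8) = -135/8 ≈ -16.875)
h(12, -6) + t(2, 0)*Z = (12 - 6) + (0*2)*(-135/8) = 6 + 0*(-135/8) = 6 + 0 = 6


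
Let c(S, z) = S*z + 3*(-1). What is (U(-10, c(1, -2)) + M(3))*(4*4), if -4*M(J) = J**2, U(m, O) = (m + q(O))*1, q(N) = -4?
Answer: -260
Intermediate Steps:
c(S, z) = -3 + S*z (c(S, z) = S*z - 3 = -3 + S*z)
U(m, O) = -4 + m (U(m, O) = (m - 4)*1 = (-4 + m)*1 = -4 + m)
M(J) = -J**2/4
(U(-10, c(1, -2)) + M(3))*(4*4) = ((-4 - 10) - 1/4*3**2)*(4*4) = (-14 - 1/4*9)*16 = (-14 - 9/4)*16 = -65/4*16 = -260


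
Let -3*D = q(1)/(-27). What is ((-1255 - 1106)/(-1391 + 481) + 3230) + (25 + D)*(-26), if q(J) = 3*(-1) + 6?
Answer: 63430687/24570 ≈ 2581.6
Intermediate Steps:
q(J) = 3 (q(J) = -3 + 6 = 3)
D = 1/27 (D = -1/(-27) = -(-1)/27 = -⅓*(-⅑) = 1/27 ≈ 0.037037)
((-1255 - 1106)/(-1391 + 481) + 3230) + (25 + D)*(-26) = ((-1255 - 1106)/(-1391 + 481) + 3230) + (25 + 1/27)*(-26) = (-2361/(-910) + 3230) + (676/27)*(-26) = (-2361*(-1/910) + 3230) - 17576/27 = (2361/910 + 3230) - 17576/27 = 2941661/910 - 17576/27 = 63430687/24570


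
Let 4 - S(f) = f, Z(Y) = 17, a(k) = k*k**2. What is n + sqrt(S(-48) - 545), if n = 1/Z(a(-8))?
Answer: 1/17 + I*sqrt(493) ≈ 0.058824 + 22.204*I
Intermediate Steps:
a(k) = k**3
S(f) = 4 - f
n = 1/17 ≈ 0.058824
n + sqrt(S(-48) - 545) = 1/17 + sqrt((4 - 1*(-48)) - 545) = 1/17 + sqrt((4 + 48) - 545) = 1/17 + sqrt(52 - 545) = 1/17 + sqrt(-493) = 1/17 + I*sqrt(493)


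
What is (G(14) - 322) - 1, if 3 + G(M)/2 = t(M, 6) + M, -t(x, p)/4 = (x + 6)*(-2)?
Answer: 19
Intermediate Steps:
t(x, p) = 48 + 8*x (t(x, p) = -4*(x + 6)*(-2) = -4*(6 + x)*(-2) = -4*(-12 - 2*x) = 48 + 8*x)
G(M) = 90 + 18*M (G(M) = -6 + 2*((48 + 8*M) + M) = -6 + 2*(48 + 9*M) = -6 + (96 + 18*M) = 90 + 18*M)
(G(14) - 322) - 1 = ((90 + 18*14) - 322) - 1 = ((90 + 252) - 322) - 1 = (342 - 322) - 1 = 20 - 1 = 19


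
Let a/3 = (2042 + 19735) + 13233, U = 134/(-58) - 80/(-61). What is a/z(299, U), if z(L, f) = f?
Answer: -61932690/589 ≈ -1.0515e+5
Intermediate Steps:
U = -1767/1769 (U = 134*(-1/58) - 80*(-1/61) = -67/29 + 80/61 = -1767/1769 ≈ -0.99887)
a = 105030 (a = 3*((2042 + 19735) + 13233) = 3*(21777 + 13233) = 3*35010 = 105030)
a/z(299, U) = 105030/(-1767/1769) = 105030*(-1769/1767) = -61932690/589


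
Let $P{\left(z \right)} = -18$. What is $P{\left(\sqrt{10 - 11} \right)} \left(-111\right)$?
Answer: $1998$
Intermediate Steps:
$P{\left(\sqrt{10 - 11} \right)} \left(-111\right) = \left(-18\right) \left(-111\right) = 1998$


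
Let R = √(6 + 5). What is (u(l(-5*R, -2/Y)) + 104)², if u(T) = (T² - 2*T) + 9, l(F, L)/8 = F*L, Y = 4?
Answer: 20384769 - 361040*√11 ≈ 1.9187e+7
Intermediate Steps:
R = √11 ≈ 3.3166
l(F, L) = 8*F*L (l(F, L) = 8*(F*L) = 8*F*L)
u(T) = 9 + T² - 2*T
(u(l(-5*R, -2/Y)) + 104)² = ((9 + (8*(-5*√11)*(-2/4))² - 16*(-5*√11)*(-2/4)) + 104)² = ((9 + (8*(-5*√11)*(-2*¼))² - 16*(-5*√11)*(-2*¼)) + 104)² = ((9 + (8*(-5*√11)*(-½))² - 16*(-5*√11)*(-1)/2) + 104)² = ((9 + (20*√11)² - 40*√11) + 104)² = ((9 + 4400 - 40*√11) + 104)² = ((4409 - 40*√11) + 104)² = (4513 - 40*√11)²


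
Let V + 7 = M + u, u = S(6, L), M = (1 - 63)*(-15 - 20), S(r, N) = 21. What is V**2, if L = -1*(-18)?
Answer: 4769856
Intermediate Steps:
L = 18
M = 2170 (M = -62*(-35) = 2170)
u = 21
V = 2184 (V = -7 + (2170 + 21) = -7 + 2191 = 2184)
V**2 = 2184**2 = 4769856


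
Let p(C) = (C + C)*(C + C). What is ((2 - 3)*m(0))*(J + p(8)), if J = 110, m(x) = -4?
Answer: 1464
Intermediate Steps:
p(C) = 4*C² (p(C) = (2*C)*(2*C) = 4*C²)
((2 - 3)*m(0))*(J + p(8)) = ((2 - 3)*(-4))*(110 + 4*8²) = (-1*(-4))*(110 + 4*64) = 4*(110 + 256) = 4*366 = 1464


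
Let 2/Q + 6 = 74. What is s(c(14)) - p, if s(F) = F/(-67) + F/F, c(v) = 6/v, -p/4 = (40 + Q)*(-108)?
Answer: -137866822/7973 ≈ -17292.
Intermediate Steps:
Q = 1/34 (Q = 2/(-6 + 74) = 2/68 = 2*(1/68) = 1/34 ≈ 0.029412)
p = 293976/17 (p = -4*(40 + 1/34)*(-108) = -2722*(-108)/17 = -4*(-73494/17) = 293976/17 ≈ 17293.)
s(F) = 1 - F/67 (s(F) = F*(-1/67) + 1 = -F/67 + 1 = 1 - F/67)
s(c(14)) - p = (1 - 6/(67*14)) - 1*293976/17 = (1 - 6/(67*14)) - 293976/17 = (1 - 1/67*3/7) - 293976/17 = (1 - 3/469) - 293976/17 = 466/469 - 293976/17 = -137866822/7973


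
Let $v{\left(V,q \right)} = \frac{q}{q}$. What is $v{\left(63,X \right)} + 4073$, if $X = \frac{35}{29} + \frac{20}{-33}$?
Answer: $4074$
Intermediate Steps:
$X = \frac{575}{957}$ ($X = 35 \cdot \frac{1}{29} + 20 \left(- \frac{1}{33}\right) = \frac{35}{29} - \frac{20}{33} = \frac{575}{957} \approx 0.60084$)
$v{\left(V,q \right)} = 1$
$v{\left(63,X \right)} + 4073 = 1 + 4073 = 4074$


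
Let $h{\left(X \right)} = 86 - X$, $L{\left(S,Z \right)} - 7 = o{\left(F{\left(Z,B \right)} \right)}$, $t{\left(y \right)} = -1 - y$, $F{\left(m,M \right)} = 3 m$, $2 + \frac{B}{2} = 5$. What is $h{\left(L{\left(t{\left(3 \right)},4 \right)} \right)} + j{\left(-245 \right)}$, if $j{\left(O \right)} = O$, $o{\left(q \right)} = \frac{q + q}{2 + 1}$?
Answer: $-174$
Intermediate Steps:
$B = 6$ ($B = -4 + 2 \cdot 5 = -4 + 10 = 6$)
$o{\left(q \right)} = \frac{2 q}{3}$
$L{\left(S,Z \right)} = 7 + 2 Z$ ($L{\left(S,Z \right)} = 7 + \frac{2 \cdot 3 Z}{3} = 7 + 2 Z$)
$h{\left(L{\left(t{\left(3 \right)},4 \right)} \right)} + j{\left(-245 \right)} = \left(86 - \left(7 + 2 \cdot 4\right)\right) - 245 = \left(86 - \left(7 + 8\right)\right) - 245 = \left(86 - 15\right) - 245 = 71 - 245 = -174$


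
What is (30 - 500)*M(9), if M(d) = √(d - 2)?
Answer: -470*√7 ≈ -1243.5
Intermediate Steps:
M(d) = √(-2 + d)
(30 - 500)*M(9) = (30 - 500)*√(-2 + 9) = -470*√7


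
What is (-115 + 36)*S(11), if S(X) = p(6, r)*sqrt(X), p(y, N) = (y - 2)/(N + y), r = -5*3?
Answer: 316*sqrt(11)/9 ≈ 116.45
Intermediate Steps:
r = -15
p(y, N) = (-2 + y)/(N + y)
S(X) = -4*sqrt(X)/9 (S(X) = ((-2 + 6)/(-15 + 6))*sqrt(X) = (4/(-9))*sqrt(X) = (-1/9*4)*sqrt(X) = -4*sqrt(X)/9)
(-115 + 36)*S(11) = (-115 + 36)*(-4*sqrt(11)/9) = -(-316)*sqrt(11)/9 = 316*sqrt(11)/9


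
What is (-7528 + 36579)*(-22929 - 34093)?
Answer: -1656546122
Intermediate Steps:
(-7528 + 36579)*(-22929 - 34093) = 29051*(-57022) = -1656546122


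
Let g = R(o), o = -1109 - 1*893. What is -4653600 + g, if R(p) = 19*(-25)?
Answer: -4654075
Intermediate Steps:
o = -2002 (o = -1109 - 893 = -2002)
R(p) = -475
g = -475
-4653600 + g = -4653600 - 475 = -4654075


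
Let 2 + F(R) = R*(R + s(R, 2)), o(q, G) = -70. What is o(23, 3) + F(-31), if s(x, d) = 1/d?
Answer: 1747/2 ≈ 873.50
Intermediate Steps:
F(R) = -2 + R*(½ + R) (F(R) = -2 + R*(R + 1/2) = -2 + R*(R + ½) = -2 + R*(½ + R))
o(23, 3) + F(-31) = -70 + (-2 + (-31)² + (½)*(-31)) = -70 + (-2 + 961 - 31/2) = -70 + 1887/2 = 1747/2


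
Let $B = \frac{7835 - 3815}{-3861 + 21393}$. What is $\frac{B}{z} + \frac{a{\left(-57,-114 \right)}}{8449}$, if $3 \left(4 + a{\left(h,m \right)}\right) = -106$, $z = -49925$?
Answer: $- \frac{574364093}{123254730165} \approx -0.00466$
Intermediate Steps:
$a{\left(h,m \right)} = - \frac{118}{3}$ ($a{\left(h,m \right)} = -4 + \frac{1}{3} \left(-106\right) = -4 - \frac{106}{3} = - \frac{118}{3}$)
$B = \frac{335}{1461}$ ($B = \frac{4020}{17532} = 4020 \cdot \frac{1}{17532} = \frac{335}{1461} \approx 0.2293$)
$\frac{B}{z} + \frac{a{\left(-57,-114 \right)}}{8449} = \frac{335}{1461 \left(-49925\right)} - \frac{118}{3 \cdot 8449} = \frac{335}{1461} \left(- \frac{1}{49925}\right) - \frac{118}{25347} = - \frac{67}{14588085} - \frac{118}{25347} = - \frac{574364093}{123254730165}$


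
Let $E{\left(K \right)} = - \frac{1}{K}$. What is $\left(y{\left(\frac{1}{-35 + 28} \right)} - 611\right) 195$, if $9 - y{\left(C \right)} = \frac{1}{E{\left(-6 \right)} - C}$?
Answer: $-118020$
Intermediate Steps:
$y{\left(C \right)} = 9 - \frac{1}{\frac{1}{6} - C}$ ($y{\left(C \right)} = 9 - \frac{1}{- \frac{1}{-6} - C} = 9 - \frac{1}{\left(-1\right) \left(- \frac{1}{6}\right) - C} = 9 - \frac{1}{\frac{1}{6} - C}$)
$\left(y{\left(\frac{1}{-35 + 28} \right)} - 611\right) 195 = \left(\frac{3 \left(-1 + \frac{18}{-35 + 28}\right)}{-1 + \frac{6}{-35 + 28}} - 611\right) 195 = \left(\frac{3 \left(-1 + \frac{18}{-7}\right)}{-1 + \frac{6}{-7}} - 611\right) 195 = \left(\frac{3 \left(-1 + 18 \left(- \frac{1}{7}\right)\right)}{-1 + 6 \left(- \frac{1}{7}\right)} - 611\right) 195 = \left(\frac{3 \left(-1 - \frac{18}{7}\right)}{-1 - \frac{6}{7}} - 611\right) 195 = \left(3 \frac{1}{- \frac{13}{7}} \left(- \frac{25}{7}\right) - 611\right) 195 = \left(3 \left(- \frac{7}{13}\right) \left(- \frac{25}{7}\right) - 611\right) 195 = \left(\frac{75}{13} - 611\right) 195 = \left(- \frac{7868}{13}\right) 195 = -118020$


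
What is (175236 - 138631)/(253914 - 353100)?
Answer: -36605/99186 ≈ -0.36905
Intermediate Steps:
(175236 - 138631)/(253914 - 353100) = 36605/(-99186) = 36605*(-1/99186) = -36605/99186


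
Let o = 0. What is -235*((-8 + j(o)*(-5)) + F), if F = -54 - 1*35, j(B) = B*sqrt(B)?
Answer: 22795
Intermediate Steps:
j(B) = B**(3/2)
F = -89 (F = -54 - 35 = -89)
-235*((-8 + j(o)*(-5)) + F) = -235*((-8 + 0**(3/2)*(-5)) - 89) = -235*((-8 + 0*(-5)) - 89) = -235*((-8 + 0) - 89) = -235*(-8 - 89) = -235*(-97) = 22795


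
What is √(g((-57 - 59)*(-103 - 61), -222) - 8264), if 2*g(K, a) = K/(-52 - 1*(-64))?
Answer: I*√67242/3 ≈ 86.437*I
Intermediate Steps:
g(K, a) = K/24 (g(K, a) = (K/(-52 - 1*(-64)))/2 = (K/(-52 + 64))/2 = (K/12)/2 = K/24)
√(g((-57 - 59)*(-103 - 61), -222) - 8264) = √(((-57 - 59)*(-103 - 61))/24 - 8264) = √((-116*(-164))/24 - 8264) = √((1/24)*19024 - 8264) = √(2378/3 - 8264) = √(-22414/3) = I*√67242/3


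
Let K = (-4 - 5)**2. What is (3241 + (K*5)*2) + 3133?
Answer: 7184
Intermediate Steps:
K = 81 (K = (-9)**2 = 81)
(3241 + (K*5)*2) + 3133 = (3241 + (81*5)*2) + 3133 = (3241 + 405*2) + 3133 = (3241 + 810) + 3133 = 4051 + 3133 = 7184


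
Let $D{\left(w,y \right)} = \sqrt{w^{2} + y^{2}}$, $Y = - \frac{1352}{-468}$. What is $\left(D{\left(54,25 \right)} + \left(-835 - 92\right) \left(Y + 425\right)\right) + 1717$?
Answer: $-394936 + \sqrt{3541} \approx -3.9488 \cdot 10^{5}$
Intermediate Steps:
$Y = \frac{26}{9}$ ($Y = \left(-1352\right) \left(- \frac{1}{468}\right) = \frac{26}{9} \approx 2.8889$)
$\left(D{\left(54,25 \right)} + \left(-835 - 92\right) \left(Y + 425\right)\right) + 1717 = \left(\sqrt{54^{2} + 25^{2}} + \left(-835 - 92\right) \left(\frac{26}{9} + 425\right)\right) + 1717 = \left(\sqrt{2916 + 625} - 396653\right) + 1717 = \left(\sqrt{3541} - 396653\right) + 1717 = \left(-396653 + \sqrt{3541}\right) + 1717 = -394936 + \sqrt{3541}$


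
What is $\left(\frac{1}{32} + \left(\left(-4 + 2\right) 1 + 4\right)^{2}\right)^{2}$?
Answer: $\frac{16641}{1024} \approx 16.251$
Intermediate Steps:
$\left(\frac{1}{32} + \left(\left(-4 + 2\right) 1 + 4\right)^{2}\right)^{2} = \left(\frac{1}{32} + \left(\left(-2\right) 1 + 4\right)^{2}\right)^{2} = \left(\frac{1}{32} + \left(-2 + 4\right)^{2}\right)^{2} = \left(\frac{1}{32} + 2^{2}\right)^{2} = \left(\frac{1}{32} + 4\right)^{2} = \left(\frac{129}{32}\right)^{2} = \frac{16641}{1024}$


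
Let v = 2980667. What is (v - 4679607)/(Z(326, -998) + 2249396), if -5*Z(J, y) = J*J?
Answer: -2123675/2785176 ≈ -0.76249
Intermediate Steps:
Z(J, y) = -J**2/5 (Z(J, y) = -J*J/5 = -J**2/5)
(v - 4679607)/(Z(326, -998) + 2249396) = (2980667 - 4679607)/(-1/5*326**2 + 2249396) = -1698940/(-1/5*106276 + 2249396) = -1698940/(-106276/5 + 2249396) = -1698940/11140704/5 = -1698940*5/11140704 = -2123675/2785176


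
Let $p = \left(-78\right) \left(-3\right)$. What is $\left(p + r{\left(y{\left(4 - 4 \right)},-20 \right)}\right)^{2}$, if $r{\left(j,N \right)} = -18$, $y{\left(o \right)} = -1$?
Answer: $46656$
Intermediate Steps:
$p = 234$
$\left(p + r{\left(y{\left(4 - 4 \right)},-20 \right)}\right)^{2} = \left(234 - 18\right)^{2} = 216^{2} = 46656$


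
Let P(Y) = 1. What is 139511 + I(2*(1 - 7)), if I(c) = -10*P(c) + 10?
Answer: 139511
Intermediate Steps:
I(c) = 0 (I(c) = -10*1 + 10 = -10 + 10 = 0)
139511 + I(2*(1 - 7)) = 139511 + 0 = 139511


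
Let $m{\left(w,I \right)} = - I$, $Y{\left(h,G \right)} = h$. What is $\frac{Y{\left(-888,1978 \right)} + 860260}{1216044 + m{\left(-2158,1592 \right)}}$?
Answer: $\frac{214843}{303613} \approx 0.70762$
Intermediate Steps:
$\frac{Y{\left(-888,1978 \right)} + 860260}{1216044 + m{\left(-2158,1592 \right)}} = \frac{-888 + 860260}{1216044 - 1592} = \frac{859372}{1216044 - 1592} = \frac{859372}{1214452} = 859372 \cdot \frac{1}{1214452} = \frac{214843}{303613}$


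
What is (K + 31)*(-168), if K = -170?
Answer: 23352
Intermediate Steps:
(K + 31)*(-168) = (-170 + 31)*(-168) = -139*(-168) = 23352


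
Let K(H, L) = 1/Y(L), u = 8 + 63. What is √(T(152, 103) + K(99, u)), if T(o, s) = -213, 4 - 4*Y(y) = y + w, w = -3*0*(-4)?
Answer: 5*I*√38257/67 ≈ 14.597*I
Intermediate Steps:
w = 0 (w = 0*(-4) = 0)
u = 71
Y(y) = 1 - y/4 (Y(y) = 1 - (y + 0)/4 = 1 - y/4)
K(H, L) = 1/(1 - L/4)
√(T(152, 103) + K(99, u)) = √(-213 - 4/(-4 + 71)) = √(-213 - 4/67) = √(-14275/67) = 5*I*√38257/67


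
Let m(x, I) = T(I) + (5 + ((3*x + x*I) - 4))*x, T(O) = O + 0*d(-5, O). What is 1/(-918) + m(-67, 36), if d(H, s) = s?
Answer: 160686719/918 ≈ 1.7504e+5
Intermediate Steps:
T(O) = O (T(O) = O + 0*O = O + 0 = O)
m(x, I) = I + x*(1 + 3*x + I*x) (m(x, I) = I + (5 + ((3*x + x*I) - 4))*x = I + (5 + ((3*x + I*x) - 4))*x = I + (5 + (-4 + 3*x + I*x))*x = I + (1 + 3*x + I*x)*x = I + x*(1 + 3*x + I*x))
1/(-918) + m(-67, 36) = 1/(-918) + (36 - 67 + 3*(-67)² + 36*(-67)²) = -1/918 + (36 - 67 + 3*4489 + 36*4489) = -1/918 + (36 - 67 + 13467 + 161604) = -1/918 + 175040 = 160686719/918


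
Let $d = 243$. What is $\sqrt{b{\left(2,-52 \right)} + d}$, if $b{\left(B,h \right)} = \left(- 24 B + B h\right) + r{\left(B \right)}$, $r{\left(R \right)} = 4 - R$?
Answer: $\sqrt{93} \approx 9.6436$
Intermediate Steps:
$b{\left(B,h \right)} = 4 - 25 B + B h$ ($b{\left(B,h \right)} = \left(- 24 B + B h\right) - \left(-4 + B\right) = 4 - 25 B + B h$)
$\sqrt{b{\left(2,-52 \right)} + d} = \sqrt{\left(4 - 50 + 2 \left(-52\right)\right) + 243} = \sqrt{\left(4 - 50 - 104\right) + 243} = \sqrt{-150 + 243} = \sqrt{93}$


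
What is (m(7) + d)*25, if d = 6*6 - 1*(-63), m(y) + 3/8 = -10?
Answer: 17725/8 ≈ 2215.6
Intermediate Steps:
m(y) = -83/8 (m(y) = -3/8 - 10 = -83/8)
d = 99 (d = 36 + 63 = 99)
(m(7) + d)*25 = (-83/8 + 99)*25 = (709/8)*25 = 17725/8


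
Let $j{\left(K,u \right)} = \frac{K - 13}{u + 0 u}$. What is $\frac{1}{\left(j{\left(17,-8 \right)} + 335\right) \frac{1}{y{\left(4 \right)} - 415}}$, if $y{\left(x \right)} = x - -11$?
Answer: $- \frac{800}{669} \approx -1.1958$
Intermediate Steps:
$j{\left(K,u \right)} = \frac{-13 + K}{u}$ ($j{\left(K,u \right)} = \frac{-13 + K}{u + 0} = \frac{-13 + K}{u}$)
$y{\left(x \right)} = 11 + x$ ($y{\left(x \right)} = x + 11 = 11 + x$)
$\frac{1}{\left(j{\left(17,-8 \right)} + 335\right) \frac{1}{y{\left(4 \right)} - 415}} = \frac{1}{\left(\frac{-13 + 17}{-8} + 335\right) \frac{1}{\left(11 + 4\right) - 415}} = \frac{1}{\left(\left(- \frac{1}{8}\right) 4 + 335\right) \frac{1}{15 - 415}} = \frac{1}{\left(- \frac{1}{2} + 335\right) \frac{1}{-400}} = \frac{1}{\frac{669}{2} \left(- \frac{1}{400}\right)} = \frac{1}{- \frac{669}{800}} = - \frac{800}{669}$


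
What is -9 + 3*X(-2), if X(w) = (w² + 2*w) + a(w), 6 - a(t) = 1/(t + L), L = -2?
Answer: 39/4 ≈ 9.7500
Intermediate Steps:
a(t) = 6 - 1/(-2 + t) (a(t) = 6 - 1/(t - 2) = 6 - 1/(-2 + t))
X(w) = w² + 2*w + (-13 + 6*w)/(-2 + w) (X(w) = (w² + 2*w) + (-13 + 6*w)/(-2 + w) = w² + 2*w + (-13 + 6*w)/(-2 + w))
-9 + 3*X(-2) = -9 + 3*((-13 + (-2)³ + 2*(-2))/(-2 - 2)) = -9 + 3*((-13 - 8 - 4)/(-4)) = -9 + 3*(-¼*(-25)) = -9 + 3*(25/4) = -9 + 75/4 = 39/4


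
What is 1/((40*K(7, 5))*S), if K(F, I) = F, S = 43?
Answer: 1/12040 ≈ 8.3057e-5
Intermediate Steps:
1/((40*K(7, 5))*S) = 1/((40*7)*43) = 1/(280*43) = 1/12040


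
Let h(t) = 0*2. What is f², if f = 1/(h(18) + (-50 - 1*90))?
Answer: 1/19600 ≈ 5.1020e-5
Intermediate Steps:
h(t) = 0
f = -1/140 (f = 1/(0 + (-50 - 1*90)) = 1/(0 + (-50 - 90)) = 1/(0 - 140) = 1/(-140) = -1/140 ≈ -0.0071429)
f² = (-1/140)² = 1/19600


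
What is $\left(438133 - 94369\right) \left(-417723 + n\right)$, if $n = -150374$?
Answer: $-195291297108$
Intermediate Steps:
$\left(438133 - 94369\right) \left(-417723 + n\right) = \left(438133 - 94369\right) \left(-417723 - 150374\right) = 343764 \left(-568097\right) = -195291297108$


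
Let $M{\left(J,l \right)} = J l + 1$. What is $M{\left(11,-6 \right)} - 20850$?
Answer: $-20915$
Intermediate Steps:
$M{\left(J,l \right)} = 1 + J l$
$M{\left(11,-6 \right)} - 20850 = \left(1 + 11 \left(-6\right)\right) - 20850 = \left(1 - 66\right) - 20850 = -65 - 20850 = -20915$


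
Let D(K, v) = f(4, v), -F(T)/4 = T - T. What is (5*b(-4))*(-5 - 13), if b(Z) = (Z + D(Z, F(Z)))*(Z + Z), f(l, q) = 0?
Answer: -2880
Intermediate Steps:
F(T) = 0 (F(T) = -4*(T - T) = -4*0 = 0)
D(K, v) = 0
b(Z) = 2*Z² (b(Z) = (Z + 0)*(Z + Z) = Z*(2*Z) = 2*Z²)
(5*b(-4))*(-5 - 13) = (5*(2*(-4)²))*(-5 - 13) = (5*(2*16))*(-18) = (5*32)*(-18) = 160*(-18) = -2880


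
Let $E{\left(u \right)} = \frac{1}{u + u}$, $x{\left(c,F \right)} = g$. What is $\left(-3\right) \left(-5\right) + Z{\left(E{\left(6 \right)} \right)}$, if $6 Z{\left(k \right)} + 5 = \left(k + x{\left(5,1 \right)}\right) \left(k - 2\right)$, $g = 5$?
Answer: $\frac{10837}{864} \approx 12.543$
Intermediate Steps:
$x{\left(c,F \right)} = 5$
$E{\left(u \right)} = \frac{1}{2 u}$
$Z{\left(k \right)} = - \frac{5}{6} + \frac{\left(-2 + k\right) \left(5 + k\right)}{6}$ ($Z{\left(k \right)} = - \frac{5}{6} + \frac{\left(k + 5\right) \left(k - 2\right)}{6} = - \frac{5}{6} + \frac{\left(5 + k\right) \left(-2 + k\right)}{6} = - \frac{5}{6} + \frac{\left(-2 + k\right) \left(5 + k\right)}{6}$)
$\left(-3\right) \left(-5\right) + Z{\left(E{\left(6 \right)} \right)} = \left(-3\right) \left(-5\right) + \left(- \frac{5}{2} + \frac{\frac{1}{2} \cdot \frac{1}{6}}{2} + \frac{\left(\frac{1}{2 \cdot 6}\right)^{2}}{6}\right) = 15 + \left(- \frac{5}{2} + \frac{\frac{1}{2} \cdot \frac{1}{6}}{2} + \frac{\left(\frac{1}{2} \cdot \frac{1}{6}\right)^{2}}{6}\right) = 15 + \left(- \frac{5}{2} + \frac{1}{2} \cdot \frac{1}{12} + \frac{1}{6 \cdot 144}\right) = 15 + \left(- \frac{5}{2} + \frac{1}{24} + \frac{1}{6} \cdot \frac{1}{144}\right) = 15 + \left(- \frac{5}{2} + \frac{1}{24} + \frac{1}{864}\right) = 15 - \frac{2123}{864} = \frac{10837}{864}$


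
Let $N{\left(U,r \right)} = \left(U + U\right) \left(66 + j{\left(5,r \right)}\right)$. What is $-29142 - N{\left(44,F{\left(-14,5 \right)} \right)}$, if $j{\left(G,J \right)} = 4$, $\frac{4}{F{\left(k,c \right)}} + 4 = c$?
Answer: $-35302$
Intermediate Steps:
$F{\left(k,c \right)} = \frac{4}{-4 + c}$
$N{\left(U,r \right)} = 140 U$ ($N{\left(U,r \right)} = \left(U + U\right) \left(66 + 4\right) = 2 U 70 = 140 U$)
$-29142 - N{\left(44,F{\left(-14,5 \right)} \right)} = -29142 - 140 \cdot 44 = -29142 - 6160 = -35302$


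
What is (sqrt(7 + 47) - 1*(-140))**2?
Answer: 19654 + 840*sqrt(6) ≈ 21712.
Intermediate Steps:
(sqrt(7 + 47) - 1*(-140))**2 = (sqrt(54) + 140)**2 = (3*sqrt(6) + 140)**2 = (140 + 3*sqrt(6))**2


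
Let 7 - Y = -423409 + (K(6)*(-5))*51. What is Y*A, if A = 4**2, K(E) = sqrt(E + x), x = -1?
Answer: 6774656 + 4080*sqrt(5) ≈ 6.7838e+6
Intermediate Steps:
K(E) = sqrt(-1 + E) (K(E) = sqrt(E - 1) = sqrt(-1 + E))
A = 16
Y = 423416 + 255*sqrt(5) (Y = 7 - (-423409 + (sqrt(-1 + 6)*(-5))*51) = 7 - (-423409 + (sqrt(5)*(-5))*51) = 7 - (-423409 - 5*sqrt(5)*51) = 7 - (-423409 - 255*sqrt(5)) = 7 + (423409 + 255*sqrt(5)) = 423416 + 255*sqrt(5) ≈ 4.2399e+5)
Y*A = (423416 + 255*sqrt(5))*16 = 6774656 + 4080*sqrt(5)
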